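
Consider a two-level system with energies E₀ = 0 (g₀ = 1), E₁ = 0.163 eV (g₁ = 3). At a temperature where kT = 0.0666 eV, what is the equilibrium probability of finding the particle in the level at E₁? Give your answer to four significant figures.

0.2061

Eᵢ/kT = 0, 2.44745.
Z = Σ gᵢe^(−Eᵢ/kT) = 1·e^(−0) + 3·e^(−2.44745) = 1.00000 + 0.259542 = 1.25954.
P₁ = g₁ e^(−E₁/kT) / Z = 0.259542/1.25954 = 0.2061.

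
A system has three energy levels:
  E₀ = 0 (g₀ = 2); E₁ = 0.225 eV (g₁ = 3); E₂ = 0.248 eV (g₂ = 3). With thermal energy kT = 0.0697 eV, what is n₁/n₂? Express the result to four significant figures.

1.391

n₁/n₂ = (g₁/g₂) exp[−(E₁−E₂)/kT] = (3/3) × exp(−(-0.023 eV)/(0.0697 eV)) = (3/3) × exp(0.329986) = 1.391.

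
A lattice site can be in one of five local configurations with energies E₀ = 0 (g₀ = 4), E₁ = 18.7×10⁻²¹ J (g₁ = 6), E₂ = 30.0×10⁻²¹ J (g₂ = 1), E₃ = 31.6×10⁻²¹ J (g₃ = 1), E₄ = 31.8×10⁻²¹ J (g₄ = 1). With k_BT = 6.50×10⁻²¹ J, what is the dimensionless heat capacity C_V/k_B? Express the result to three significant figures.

0.710

Eᵢ/kT = 0, 2.8769, 4.6154, 4.8615, 4.8923.
Z = Σ gᵢe^(−Eᵢ/kT) = 4·e^(−0) + 6·e^(−2.8769) + 1·e^(−4.6154) + 1·e^(−4.8615) + 1·e^(−4.8923) = 4.0000 + 0.33785 + 0.0098982 + 0.0077389 + 0.0075041 = 4.3630.
⟨E⟩ = 1.6268, ⟨E²⟩ = 32.631.
C_V/k_B = (⟨E²⟩ − ⟨E⟩²)/(kT)² = (32.631 − 2.6465)/42.250 = 0.710.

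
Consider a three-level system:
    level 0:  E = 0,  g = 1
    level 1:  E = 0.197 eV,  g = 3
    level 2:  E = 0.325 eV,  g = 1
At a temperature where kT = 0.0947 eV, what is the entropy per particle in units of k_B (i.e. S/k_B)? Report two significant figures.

Eᵢ/kT = 0, 2.080, 3.432.
Z = Σ gᵢe^(−Eᵢ/kT) = 1·e^(−0) + 3·e^(−2.080) + 1·e^(−3.432) = 1.000 + 0.3748 + 0.03232 = 1.407.
⟨E⟩ = Σ EᵢPᵢ = 0.05994 eV.
S/k_B = ln Z + ⟨E⟩/kT = ln(1.407) + 0.05994/0.0947 = 0.3415 + 0.6329 = 0.97.

0.97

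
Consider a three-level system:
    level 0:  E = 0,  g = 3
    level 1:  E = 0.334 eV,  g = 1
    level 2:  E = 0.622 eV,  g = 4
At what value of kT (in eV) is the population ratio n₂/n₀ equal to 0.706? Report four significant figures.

n₂/n₀ = (g₂/g₀) exp[−(E₂−E₀)/kT] = 0.706.
⇒ (E₂−E₀)/kT = ln((4/3)/0.706) = ln(1.88857) = 0.635820.
kT = 0.622 eV / 0.635820 = 0.9783 eV.

0.9783 eV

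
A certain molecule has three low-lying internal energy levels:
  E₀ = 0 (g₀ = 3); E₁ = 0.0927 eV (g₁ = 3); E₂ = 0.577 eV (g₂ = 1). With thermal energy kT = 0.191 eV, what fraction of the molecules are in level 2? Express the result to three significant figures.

0.00996

Eᵢ/kT = 0, 0.48534, 3.0209.
Z = Σ gᵢe^(−Eᵢ/kT) = 3·e^(−0) + 3·e^(−0.48534) + 1·e^(−3.0209) = 3.0000 + 1.8465 + 0.048757 = 4.8953.
P₂ = g₂ e^(−E₂/kT) / Z = 0.048757/4.8953 = 0.00996.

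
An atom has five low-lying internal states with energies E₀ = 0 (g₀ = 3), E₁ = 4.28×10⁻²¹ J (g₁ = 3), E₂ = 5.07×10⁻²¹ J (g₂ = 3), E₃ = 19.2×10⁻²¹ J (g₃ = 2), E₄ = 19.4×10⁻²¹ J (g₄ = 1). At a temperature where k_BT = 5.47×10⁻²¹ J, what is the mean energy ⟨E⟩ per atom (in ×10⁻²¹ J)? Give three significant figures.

Eᵢ/kT = 0, 0.78245, 0.92687, 3.5101, 3.5466.
Z = Σ gᵢe^(−Eᵢ/kT) = 3·e^(−0) + 3·e^(−0.78245) + 3·e^(−0.92687) + 2·e^(−3.5101) + 1·e^(−3.5466) = 3.0000 + 1.3719 + 1.1874 + 0.059788 + 0.028822 = 5.6479.
⟨E⟩ = Σ Eᵢ gᵢe^(−Eᵢ/kT) / Z = (0·3.0000 + 4.28·1.3719 + 5.07·1.1874 + 19.2·0.059788 + 19.4·0.028822) / 5.6479 = 2.41 ×10⁻²¹ J.

2.41 ×10⁻²¹ J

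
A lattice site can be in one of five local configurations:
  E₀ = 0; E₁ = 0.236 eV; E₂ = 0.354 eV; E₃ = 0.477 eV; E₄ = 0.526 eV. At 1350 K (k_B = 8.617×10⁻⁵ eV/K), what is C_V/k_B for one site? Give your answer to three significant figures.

1.04

k_BT = 8.617×10⁻⁵ × 1350 K = 0.11633 eV.
Eᵢ/kT = 0, 2.0287, 3.0431, 4.1004, 4.5216.
Z = Σ e^(−Eᵢ/kT) = e^(−0) + e^(−2.0287) + e^(−3.0431) + e^(−4.1004) + e^(−4.5216) = 1.0000 + 0.13151 + 0.047687 + 0.016566 + 0.010872 = 1.2066.
⟨E⟩ = 0.051001 eV, ⟨E²⟩ = 0.016640 eV².
C_V/k_B = (⟨E²⟩ − ⟨E⟩²)/(kT)² = (0.016640 − 0.0026011)/0.013533 = 1.04.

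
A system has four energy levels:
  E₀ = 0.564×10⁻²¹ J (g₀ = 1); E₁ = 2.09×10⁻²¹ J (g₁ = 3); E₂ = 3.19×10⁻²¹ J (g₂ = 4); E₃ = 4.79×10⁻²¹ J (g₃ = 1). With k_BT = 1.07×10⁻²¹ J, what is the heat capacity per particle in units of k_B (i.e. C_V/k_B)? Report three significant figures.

Eᵢ/kT = 0.52710, 1.9533, 2.9813, 4.4766.
Z = Σ gᵢe^(−Eᵢ/kT) = 1·e^(−0.52710) + 3·e^(−1.9533) + 4·e^(−2.9813) + 1·e^(−4.4766) = 0.59031 + 0.42542 + 0.20291 + 0.011372 = 1.2300.
⟨E⟩ = 1.5641, ⟨E²⟩ = 3.5543.
C_V/k_B = (⟨E²⟩ − ⟨E⟩²)/(kT)² = (3.5543 − 2.4464)/1.1449 = 0.968.

0.968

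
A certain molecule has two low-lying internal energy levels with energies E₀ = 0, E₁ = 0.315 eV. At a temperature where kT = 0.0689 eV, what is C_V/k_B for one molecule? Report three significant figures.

0.212

Eᵢ/kT = 0, 4.5718.
Z = Σ e^(−Eᵢ/kT) = e^(−0) + e^(−4.5718) = 1.0000 + 0.010339 = 1.0103.
⟨E⟩ = 0.0032236 eV, ⟨E²⟩ = 0.0010154 eV².
C_V/k_B = (⟨E²⟩ − ⟨E⟩²)/(kT)² = (0.0010154 − 0.000010392)/0.0047472 = 0.212.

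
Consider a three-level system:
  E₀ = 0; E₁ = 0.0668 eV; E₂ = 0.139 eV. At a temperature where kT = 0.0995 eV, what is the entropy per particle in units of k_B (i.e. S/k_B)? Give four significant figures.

Eᵢ/kT = 0, 0.671357, 1.39698.
Z = Σ e^(−Eᵢ/kT) = e^(−0) + e^(−0.671357) + e^(−1.39698) = 1.00000 + 0.511015 + 0.247343 = 1.75836.
⟨E⟩ = Σ EᵢPᵢ = 0.0389661 eV.
S/k_B = ln Z + ⟨E⟩/kT = ln(1.75836) + 0.0389661/0.0995 = 0.564382 + 0.391619 = 0.9560.

0.9560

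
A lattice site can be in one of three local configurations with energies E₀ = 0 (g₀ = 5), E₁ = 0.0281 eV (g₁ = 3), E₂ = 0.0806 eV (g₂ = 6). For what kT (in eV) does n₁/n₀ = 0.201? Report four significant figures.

0.02569 eV

n₁/n₀ = (g₁/g₀) exp[−(E₁−E₀)/kT] = 0.201.
⇒ (E₁−E₀)/kT = ln((3/5)/0.201) = ln(2.98507) = 1.09362.
kT = 0.0281 eV / 1.09362 = 0.02569 eV.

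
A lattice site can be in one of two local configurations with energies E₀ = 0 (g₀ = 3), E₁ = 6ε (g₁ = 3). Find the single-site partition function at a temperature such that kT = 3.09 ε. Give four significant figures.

Eᵢ/kT = 0, 1.94175.
Z = Σ gᵢe^(−Eᵢ/kT) = 3·e^(−0) + 3·e^(−1.94175) = 3.00000 + 0.430358 = 3.43036.

Z = 3.430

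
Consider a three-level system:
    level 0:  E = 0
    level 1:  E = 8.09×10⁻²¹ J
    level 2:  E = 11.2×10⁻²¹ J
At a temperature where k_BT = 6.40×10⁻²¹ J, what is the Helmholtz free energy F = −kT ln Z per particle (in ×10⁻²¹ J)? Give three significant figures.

-2.41 ×10⁻²¹ J

Eᵢ/kT = 0, 1.2641, 1.7500.
Z = Σ e^(−Eᵢ/kT) = e^(−0) + e^(−1.2641) + e^(−1.7500) = 1.0000 + 0.28249 + 0.17377 = 1.4563.
F = −kT ln Z = −6.40 × ln(1.4563) = −6.40 × 0.37590 = -2.41 ×10⁻²¹ J.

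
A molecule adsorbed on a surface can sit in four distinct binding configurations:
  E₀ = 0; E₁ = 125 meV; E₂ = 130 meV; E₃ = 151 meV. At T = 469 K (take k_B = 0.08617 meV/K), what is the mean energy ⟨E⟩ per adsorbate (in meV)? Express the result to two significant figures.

k_BT = 0.08617 × 469 K = 40.41 meV.
Eᵢ/kT = 0, 3.093, 3.217, 3.737.
Z = Σ e^(−Eᵢ/kT) = e^(−0) + e^(−3.093) + e^(−3.217) + e^(−3.737) = 1.000 + 0.04537 + 0.04008 + 0.02383 = 1.109.
⟨E⟩ = Σ Eᵢ e^(−Eᵢ/kT) / Z = (0·1.000 + 125·0.04537 + 130·0.04008 + 151·0.02383) / 1.109 = 13 meV.

13 meV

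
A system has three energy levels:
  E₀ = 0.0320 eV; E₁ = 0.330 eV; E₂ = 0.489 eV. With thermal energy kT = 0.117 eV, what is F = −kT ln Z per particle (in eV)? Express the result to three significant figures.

0.0210 eV

Eᵢ/kT = 0.27350, 2.8205, 4.1795.
Z = Σ e^(−Eᵢ/kT) = e^(−0.27350) + e^(−2.8205) + e^(−4.1795) = 0.76071 + 0.059576 + 0.015306 = 0.83559.
F = −kT ln Z = −0.117 × ln(0.83559) = −0.117 × -0.17962 = 0.0210 eV.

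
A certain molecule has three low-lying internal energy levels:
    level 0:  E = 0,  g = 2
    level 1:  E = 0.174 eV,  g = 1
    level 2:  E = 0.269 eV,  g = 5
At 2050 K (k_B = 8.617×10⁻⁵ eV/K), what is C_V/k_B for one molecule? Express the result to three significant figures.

k_BT = 8.617×10⁻⁵ × 2050 K = 0.17665 eV.
Eᵢ/kT = 0, 0.98500, 1.5228.
Z = Σ gᵢe^(−Eᵢ/kT) = 2·e^(−0) + 1·e^(−0.98500) + 5·e^(−1.5228) = 2.0000 + 0.37344 + 1.0905 = 3.4639.
⟨E⟩ = 0.10344 eV, ⟨E²⟩ = 0.026045 eV².
C_V/k_B = (⟨E²⟩ − ⟨E⟩²)/(kT)² = (0.026045 − 0.010700)/0.031205 = 0.492.

0.492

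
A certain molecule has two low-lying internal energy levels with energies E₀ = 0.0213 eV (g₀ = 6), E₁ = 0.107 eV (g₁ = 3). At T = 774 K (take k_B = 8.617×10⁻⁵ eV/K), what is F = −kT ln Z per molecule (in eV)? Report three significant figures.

k_BT = 8.617×10⁻⁵ × 774 K = 0.066696 eV.
Eᵢ/kT = 0.31936, 1.6043.
Z = Σ gᵢe^(−Eᵢ/kT) = 6·e^(−0.31936) + 3·e^(−1.6043) = 4.3597 + 0.60309 = 4.9628.
F = −kT ln Z = −0.066696 × ln(4.9628) = −0.066696 × 1.6020 = -0.107 eV.

-0.107 eV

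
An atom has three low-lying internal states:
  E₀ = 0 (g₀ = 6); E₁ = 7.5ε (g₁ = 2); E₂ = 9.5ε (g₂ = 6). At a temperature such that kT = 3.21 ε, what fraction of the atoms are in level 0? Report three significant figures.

Eᵢ/kT = 0, 2.3364, 2.9595.
Z = Σ gᵢe^(−Eᵢ/kT) = 6·e^(−0) + 2·e^(−2.3364) + 6·e^(−2.9595) = 6.0000 + 0.19335 + 0.31107 = 6.5044.
P₀ = g₀ e^(−E₀/kT) / Z = 6.0000/6.5044 = 0.922.

0.922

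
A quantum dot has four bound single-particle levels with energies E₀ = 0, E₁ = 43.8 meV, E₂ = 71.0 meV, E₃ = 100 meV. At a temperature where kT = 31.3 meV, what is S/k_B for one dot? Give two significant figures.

Eᵢ/kT = 0, 1.399, 2.268, 3.195.
Z = Σ e^(−Eᵢ/kT) = e^(−0) + e^(−1.399) + e^(−2.268) + e^(−3.195) = 1.000 + 0.2468 + 0.1035 + 0.04097 = 1.391.
⟨E⟩ = Σ EᵢPᵢ = 16.00 meV.
S/k_B = ln Z + ⟨E⟩/kT = ln(1.391) + 16.00/31.3 = 0.3300 + 0.5112 = 0.84.

0.84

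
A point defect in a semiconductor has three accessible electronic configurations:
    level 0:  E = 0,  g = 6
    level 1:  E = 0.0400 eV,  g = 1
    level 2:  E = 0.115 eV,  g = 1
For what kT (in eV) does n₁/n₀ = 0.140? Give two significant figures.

0.23 eV

n₁/n₀ = (g₁/g₀) exp[−(E₁−E₀)/kT] = 0.140.
⇒ (E₁−E₀)/kT = ln((1/6)/0.140) = ln(1.190) = 0.1740.
kT = 0.0400 eV / 0.1740 = 0.23 eV.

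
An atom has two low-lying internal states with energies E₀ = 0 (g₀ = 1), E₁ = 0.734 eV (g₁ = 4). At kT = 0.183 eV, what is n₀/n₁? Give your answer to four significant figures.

n₀/n₁ = (g₀/g₁) exp[−(E₀−E₁)/kT] = (1/4) × exp(−(-0.734 eV)/(0.183 eV)) = (1/4) × exp(4.01093) = 13.80.

13.80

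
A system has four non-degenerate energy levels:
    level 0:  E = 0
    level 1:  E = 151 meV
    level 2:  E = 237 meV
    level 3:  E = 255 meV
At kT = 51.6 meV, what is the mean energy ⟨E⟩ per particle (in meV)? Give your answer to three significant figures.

11.5 meV

Eᵢ/kT = 0, 2.9264, 4.5930, 4.9419.
Z = Σ e^(−Eᵢ/kT) = e^(−0) + e^(−2.9264) + e^(−4.5930) + e^(−4.9419) = 1.0000 + 0.053590 + 0.010122 + 0.0071410 = 1.0709.
⟨E⟩ = Σ Eᵢ e^(−Eᵢ/kT) / Z = (0·1.0000 + 151·0.053590 + 237·0.010122 + 255·0.0071410) / 1.0709 = 11.5 meV.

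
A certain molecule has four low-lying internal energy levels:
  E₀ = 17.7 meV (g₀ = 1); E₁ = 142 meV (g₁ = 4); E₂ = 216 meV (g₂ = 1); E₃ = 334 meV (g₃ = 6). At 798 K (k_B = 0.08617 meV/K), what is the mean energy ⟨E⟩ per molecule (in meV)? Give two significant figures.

k_BT = 0.08617 × 798 K = 68.76 meV.
Eᵢ/kT = 0.2574, 2.065, 3.141, 4.857.
Z = Σ gᵢe^(−Eᵢ/kT) = 1·e^(−0.2574) + 4·e^(−2.065) + 1·e^(−3.141) + 6·e^(−4.857) = 0.7731 + 0.5073 + 0.04324 + 0.04664 = 1.370.
⟨E⟩ = Σ Eᵢ gᵢe^(−Eᵢ/kT) / Z = (17.7·0.7731 + 142·0.5073 + 216·0.04324 + 334·0.04664) / 1.370 = 81 meV.

81 meV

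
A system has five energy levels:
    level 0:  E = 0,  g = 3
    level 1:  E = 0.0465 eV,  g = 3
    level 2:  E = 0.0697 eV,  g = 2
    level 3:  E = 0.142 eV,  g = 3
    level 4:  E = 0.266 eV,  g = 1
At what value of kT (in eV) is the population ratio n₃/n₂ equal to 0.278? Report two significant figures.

n₃/n₂ = (g₃/g₂) exp[−(E₃−E₂)/kT] = 0.278.
⇒ (E₃−E₂)/kT = ln((3/2)/0.278) = ln(5.396) = 1.686.
kT = 0.0723 eV / 1.686 = 0.043 eV.

0.043 eV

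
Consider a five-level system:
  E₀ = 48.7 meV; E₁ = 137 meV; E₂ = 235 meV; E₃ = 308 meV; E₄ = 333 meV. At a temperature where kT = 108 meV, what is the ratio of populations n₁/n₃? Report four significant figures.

4.871

n₁/n₃ = exp[−(E₁−E₃)/kT] = exp(−(-171 meV)/(108 meV)) = exp(1.58333) = 4.871.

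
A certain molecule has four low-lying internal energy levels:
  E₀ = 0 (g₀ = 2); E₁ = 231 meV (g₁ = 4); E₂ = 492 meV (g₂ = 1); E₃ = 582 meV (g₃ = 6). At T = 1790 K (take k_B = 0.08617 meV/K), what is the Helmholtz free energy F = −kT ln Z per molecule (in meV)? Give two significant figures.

-170 meV

k_BT = 0.08617 × 1790 K = 154.2 meV.
Eᵢ/kT = 0, 1.498, 3.191, 3.774.
Z = Σ gᵢe^(−Eᵢ/kT) = 2·e^(−0) + 4·e^(−1.498) + 1·e^(−3.191) + 6·e^(−3.774) = 2.000 + 0.8943 + 0.04113 + 0.1378 = 3.073.
F = −kT ln Z = −154.2 × ln(3.073) = −154.2 × 1.123 = -170 meV.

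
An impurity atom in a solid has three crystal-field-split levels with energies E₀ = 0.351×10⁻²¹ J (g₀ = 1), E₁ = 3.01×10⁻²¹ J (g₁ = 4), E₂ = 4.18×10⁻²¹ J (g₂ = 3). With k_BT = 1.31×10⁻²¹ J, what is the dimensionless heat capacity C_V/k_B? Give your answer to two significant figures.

Eᵢ/kT = 0.2679, 2.298, 3.191.
Z = Σ gᵢe^(−Eᵢ/kT) = 1·e^(−0.2679) + 4·e^(−2.298) + 3·e^(−3.191) = 0.7650 + 0.4018 + 0.1234 = 1.290.
⟨E⟩ = 1.546, ⟨E²⟩ = 4.566.
C_V/k_B = (⟨E²⟩ − ⟨E⟩²)/(kT)² = (4.566 − 2.390)/1.716 = 1.3.

1.3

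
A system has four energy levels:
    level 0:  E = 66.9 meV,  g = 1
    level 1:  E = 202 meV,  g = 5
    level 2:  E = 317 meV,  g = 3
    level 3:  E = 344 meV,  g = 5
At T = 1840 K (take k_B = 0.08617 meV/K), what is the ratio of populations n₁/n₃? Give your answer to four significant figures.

k_BT = 0.08617 × 1840 K = 158.553 meV.
n₁/n₃ = (g₁/g₃) exp[−(E₁−E₃)/kT] = (5/5) × exp(−(-142 meV)/(158.553 meV)) = (5/5) × exp(0.895600) = 2.449.

2.449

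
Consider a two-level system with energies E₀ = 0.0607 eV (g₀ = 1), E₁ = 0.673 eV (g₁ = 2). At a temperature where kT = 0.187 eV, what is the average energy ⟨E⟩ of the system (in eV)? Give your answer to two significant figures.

Eᵢ/kT = 0.3246, 3.599.
Z = Σ gᵢe^(−Eᵢ/kT) = 1·e^(−0.3246) + 2·e^(−3.599) = 0.7228 + 0.05470 = 0.7775.
⟨E⟩ = Σ Eᵢ gᵢe^(−Eᵢ/kT) / Z = (0.0607·0.7228 + 0.673·0.05470) / 0.7775 = 0.10 eV.

0.10 eV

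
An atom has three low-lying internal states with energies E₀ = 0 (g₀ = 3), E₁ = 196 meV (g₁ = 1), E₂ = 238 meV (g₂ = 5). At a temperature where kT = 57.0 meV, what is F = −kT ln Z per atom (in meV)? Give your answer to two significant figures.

Eᵢ/kT = 0, 3.439, 4.175.
Z = Σ gᵢe^(−Eᵢ/kT) = 3·e^(−0) + 1·e^(−3.439) + 5·e^(−4.175) = 3.000 + 0.03210 + 0.07688 = 3.109.
F = −kT ln Z = −57.0 × ln(3.109) = −57.0 × 1.134 = -65 meV.

-65 meV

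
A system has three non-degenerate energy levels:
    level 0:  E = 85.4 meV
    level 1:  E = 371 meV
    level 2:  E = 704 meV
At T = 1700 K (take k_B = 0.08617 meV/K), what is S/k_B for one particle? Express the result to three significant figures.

0.439

k_BT = 0.08617 × 1700 K = 146.49 meV.
Eᵢ/kT = 0.58297, 2.5326, 4.8058.
Z = Σ e^(−Eᵢ/kT) = e^(−0.58297) + e^(−2.5326) + e^(−4.8058) = 0.55824 + 0.079452 + 0.0081822 = 0.64587.
⟨E⟩ = Σ EᵢPᵢ = 128.37 meV.
S/k_B = ln Z + ⟨E⟩/kT = ln(0.64587) + 128.37/146.49 = -0.43716 + 0.87631 = 0.439.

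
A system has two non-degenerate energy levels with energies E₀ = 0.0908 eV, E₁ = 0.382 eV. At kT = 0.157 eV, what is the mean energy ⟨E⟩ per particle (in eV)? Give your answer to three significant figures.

Eᵢ/kT = 0.57834, 2.4331.
Z = Σ e^(−Eᵢ/kT) = e^(−0.57834) + e^(−2.4331) = 0.56083 + 0.087764 = 0.64859.
⟨E⟩ = Σ Eᵢ e^(−Eᵢ/kT) / Z = (0.0908·0.56083 + 0.382·0.087764) / 0.64859 = 0.130 eV.

0.130 eV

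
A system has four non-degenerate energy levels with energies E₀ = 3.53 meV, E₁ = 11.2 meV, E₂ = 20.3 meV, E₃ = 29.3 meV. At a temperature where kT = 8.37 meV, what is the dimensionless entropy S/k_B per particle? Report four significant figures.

Eᵢ/kT = 0.421744, 1.33811, 2.42533, 3.50060.
Z = Σ e^(−Eᵢ/kT) = e^(−0.421744) + e^(−1.33811) + e^(−2.42533) + e^(−3.50060) = 0.655902 + 0.262341 + 0.0884489 + 0.0301793 = 1.03687.
⟨E⟩ = Σ EᵢPᵢ = 7.65122 meV.
S/k_B = ln Z + ⟨E⟩/kT = ln(1.03687) + 7.65122/8.37 = 0.0362066 + 0.914124 = 0.9503.

0.9503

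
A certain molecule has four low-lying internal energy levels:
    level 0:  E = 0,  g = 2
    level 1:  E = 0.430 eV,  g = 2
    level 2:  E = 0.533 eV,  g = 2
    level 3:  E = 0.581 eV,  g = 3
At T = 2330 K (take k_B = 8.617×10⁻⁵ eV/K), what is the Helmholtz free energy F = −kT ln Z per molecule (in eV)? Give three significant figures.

k_BT = 8.617×10⁻⁵ × 2330 K = 0.20078 eV.
Eᵢ/kT = 0, 2.1416, 2.6546, 2.8937.
Z = Σ gᵢe^(−Eᵢ/kT) = 2·e^(−0) + 2·e^(−2.1416) + 2·e^(−2.6546) + 3·e^(−2.8937) = 2.0000 + 0.23493 + 0.14065 + 0.16611 = 2.5417.
F = −kT ln Z = −0.20078 × ln(2.5417) = −0.20078 × 0.93283 = -0.187 eV.

-0.187 eV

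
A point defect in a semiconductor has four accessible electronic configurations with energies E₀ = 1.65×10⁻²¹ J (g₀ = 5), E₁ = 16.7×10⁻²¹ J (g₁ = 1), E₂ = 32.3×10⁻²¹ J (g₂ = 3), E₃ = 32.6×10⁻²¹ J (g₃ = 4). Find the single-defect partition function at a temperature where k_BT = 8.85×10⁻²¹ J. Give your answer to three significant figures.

Z = 4.48

Eᵢ/kT = 0.18644, 1.8870, 3.6497, 3.6836.
Z = Σ gᵢe^(−Eᵢ/kT) = 5·e^(−0.18644) + 1·e^(−1.8870) + 3·e^(−3.6497) + 4·e^(−3.6836) = 4.1495 + 0.15153 + 0.077997 + 0.10053 = 4.4796.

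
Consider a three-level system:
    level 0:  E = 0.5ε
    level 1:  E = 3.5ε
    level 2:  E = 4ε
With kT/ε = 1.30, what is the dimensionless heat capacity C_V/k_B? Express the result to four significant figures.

Eᵢ/kT = 0.384615, 2.69231, 3.07692.
Z = Σ e^(−Eᵢ/kT) = e^(−0.384615) + e^(−2.69231) + e^(−3.07692) = 0.680713 + 0.0677243 + 0.0461010 = 0.794538.
⟨E⟩ = 0.958791 ε, ⟨E²⟩ = 2.18670 ε².
C_V/k_B = (⟨E²⟩ − ⟨E⟩²)/(kT)² = (2.18670 − 0.919280)/1.69000 = 0.7500.

0.7500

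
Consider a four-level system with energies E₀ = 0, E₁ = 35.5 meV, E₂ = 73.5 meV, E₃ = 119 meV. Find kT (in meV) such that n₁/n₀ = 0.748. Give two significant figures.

n₁/n₀ = exp[−(E₁−E₀)/kT] = 0.748.
⇒ (E₁−E₀)/kT = ln(1/0.748) = ln(1.337) = 0.2904.
kT = 35.5 meV / 0.2904 = 120 meV.

120 meV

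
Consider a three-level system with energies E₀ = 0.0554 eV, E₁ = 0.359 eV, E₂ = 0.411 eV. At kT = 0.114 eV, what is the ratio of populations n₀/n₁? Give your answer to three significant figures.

14.3

n₀/n₁ = exp[−(E₀−E₁)/kT] = exp(−(-0.3036 eV)/(0.114 eV)) = exp(2.6632) = 14.3.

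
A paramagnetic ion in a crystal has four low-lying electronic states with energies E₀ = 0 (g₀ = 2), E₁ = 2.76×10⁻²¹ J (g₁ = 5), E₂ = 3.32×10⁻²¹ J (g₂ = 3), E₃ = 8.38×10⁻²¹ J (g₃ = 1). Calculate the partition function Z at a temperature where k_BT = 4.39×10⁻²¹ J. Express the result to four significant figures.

Z = 6.223

Eᵢ/kT = 0, 0.628702, 0.756264, 1.90888.
Z = Σ gᵢe^(−Eᵢ/kT) = 2·e^(−0) + 5·e^(−0.628702) + 3·e^(−0.756264) + 1·e^(−1.90888) = 2.00000 + 2.66642 + 1.40825 + 0.148246 = 6.22292.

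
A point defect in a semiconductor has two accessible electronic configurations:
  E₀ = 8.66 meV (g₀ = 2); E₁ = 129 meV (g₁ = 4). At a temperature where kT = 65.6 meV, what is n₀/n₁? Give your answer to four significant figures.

n₀/n₁ = (g₀/g₁) exp[−(E₀−E₁)/kT] = (2/4) × exp(−(-120.34 meV)/(65.6 meV)) = (2/4) × exp(1.83445) = 3.131.

3.131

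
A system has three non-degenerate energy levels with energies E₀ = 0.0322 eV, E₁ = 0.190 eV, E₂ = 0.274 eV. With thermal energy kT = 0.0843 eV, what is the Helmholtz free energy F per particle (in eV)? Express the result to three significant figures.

0.0161 eV

Eᵢ/kT = 0.38197, 2.2539, 3.2503.
Z = Σ e^(−Eᵢ/kT) = e^(−0.38197) + e^(−2.2539) + e^(−3.2503) = 0.68252 + 0.10499 + 0.038763 = 0.82627.
F = −kT ln Z = −0.0843 × ln(0.82627) = −0.0843 × -0.19083 = 0.0161 eV.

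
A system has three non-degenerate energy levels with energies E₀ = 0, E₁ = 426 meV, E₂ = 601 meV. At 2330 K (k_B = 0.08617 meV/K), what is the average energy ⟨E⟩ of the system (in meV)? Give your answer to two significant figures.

69 meV

k_BT = 0.08617 × 2330 K = 200.8 meV.
Eᵢ/kT = 0, 2.122, 2.993.
Z = Σ e^(−Eᵢ/kT) = e^(−0) + e^(−2.122) + e^(−2.993) = 1.000 + 0.1198 + 0.05014 = 1.170.
⟨E⟩ = Σ Eᵢ e^(−Eᵢ/kT) / Z = (0·1.000 + 426·0.1198 + 601·0.05014) / 1.170 = 69 meV.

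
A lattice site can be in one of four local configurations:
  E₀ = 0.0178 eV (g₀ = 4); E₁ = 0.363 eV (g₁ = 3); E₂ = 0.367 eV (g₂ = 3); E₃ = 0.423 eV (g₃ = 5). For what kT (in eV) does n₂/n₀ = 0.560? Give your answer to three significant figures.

1.20 eV

n₂/n₀ = (g₂/g₀) exp[−(E₂−E₀)/kT] = 0.560.
⇒ (E₂−E₀)/kT = ln((3/4)/0.560) = ln(1.3393) = 0.29215.
kT = 0.3492 eV / 0.29215 = 1.20 eV.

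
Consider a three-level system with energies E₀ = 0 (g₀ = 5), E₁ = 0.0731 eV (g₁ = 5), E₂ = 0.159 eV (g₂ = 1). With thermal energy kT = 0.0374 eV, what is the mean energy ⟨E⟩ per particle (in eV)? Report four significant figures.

Eᵢ/kT = 0, 1.95455, 4.25134.
Z = Σ gᵢe^(−Eᵢ/kT) = 5·e^(−0) + 5·e^(−1.95455) + 1·e^(−4.25134) = 5.00000 + 0.708141 + 0.0142451 = 5.72239.
⟨E⟩ = Σ Eᵢ gᵢe^(−Eᵢ/kT) / Z = (0·5.00000 + 0.0731·0.708141 + 0.159·0.0142451) / 5.72239 = 0.009442 eV.

0.009442 eV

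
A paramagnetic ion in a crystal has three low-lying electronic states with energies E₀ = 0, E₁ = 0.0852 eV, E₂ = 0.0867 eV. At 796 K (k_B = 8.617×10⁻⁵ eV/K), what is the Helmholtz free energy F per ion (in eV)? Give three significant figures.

-0.0310 eV

k_BT = 8.617×10⁻⁵ × 796 K = 0.068591 eV.
Eᵢ/kT = 0, 1.2421, 1.2640.
Z = Σ e^(−Eᵢ/kT) = e^(−0) + e^(−1.2421) + e^(−1.2640) = 1.0000 + 0.28878 + 0.28252 = 1.5713.
F = −kT ln Z = −0.068591 × ln(1.5713) = −0.068591 × 0.45190 = -0.0310 eV.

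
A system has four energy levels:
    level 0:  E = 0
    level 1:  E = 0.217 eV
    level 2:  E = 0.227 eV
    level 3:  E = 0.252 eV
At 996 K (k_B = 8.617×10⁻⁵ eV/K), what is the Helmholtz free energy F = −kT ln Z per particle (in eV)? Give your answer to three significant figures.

-0.0159 eV

k_BT = 8.617×10⁻⁵ × 996 K = 0.085825 eV.
Eᵢ/kT = 0, 2.5284, 2.6449, 2.9362.
Z = Σ e^(−Eᵢ/kT) = e^(−0) + e^(−2.5284) + e^(−2.6449) + e^(−2.9362) = 1.0000 + 0.079787 + 0.071012 + 0.053067 = 1.2039.
F = −kT ln Z = −0.085825 × ln(1.2039) = −0.085825 × 0.18557 = -0.0159 eV.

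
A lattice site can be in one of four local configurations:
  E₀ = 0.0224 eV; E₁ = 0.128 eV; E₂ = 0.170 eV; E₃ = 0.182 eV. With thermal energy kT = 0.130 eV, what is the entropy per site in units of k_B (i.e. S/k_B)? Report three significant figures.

1.25

Eᵢ/kT = 0.17231, 0.98462, 1.3077, 1.4000.
Z = Σ e^(−Eᵢ/kT) = e^(−0.17231) + e^(−0.98462) + e^(−1.3077) + e^(−1.4000) = 0.84172 + 0.37358 + 0.27044 + 0.24660 = 1.7323.
⟨E⟩ = Σ EᵢPᵢ = 0.090936 eV.
S/k_B = ln Z + ⟨E⟩/kT = ln(1.7323) + 0.090936/0.130 = 0.54945 + 0.69951 = 1.25.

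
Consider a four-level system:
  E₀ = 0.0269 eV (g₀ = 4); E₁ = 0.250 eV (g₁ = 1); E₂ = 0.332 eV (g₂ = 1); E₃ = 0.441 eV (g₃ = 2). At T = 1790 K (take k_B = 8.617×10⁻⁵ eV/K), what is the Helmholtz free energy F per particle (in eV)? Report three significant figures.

k_BT = 8.617×10⁻⁵ × 1790 K = 0.15424 eV.
Eᵢ/kT = 0.17440, 1.6209, 2.1525, 2.8592.
Z = Σ gᵢe^(−Eᵢ/kT) = 4·e^(−0.17440) + 1·e^(−1.6209) + 1·e^(−2.1525) + 2·e^(−2.8592) = 3.3598 + 0.19772 + 0.11619 + 0.11463 = 3.7883.
F = −kT ln Z = −0.15424 × ln(3.7883) = −0.15424 × 1.3319 = -0.205 eV.

-0.205 eV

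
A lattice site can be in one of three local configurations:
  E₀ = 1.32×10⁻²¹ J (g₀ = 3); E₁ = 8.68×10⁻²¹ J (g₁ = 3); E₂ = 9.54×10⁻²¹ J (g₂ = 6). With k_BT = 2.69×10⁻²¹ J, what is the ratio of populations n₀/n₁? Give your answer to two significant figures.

n₀/n₁ = (g₀/g₁) exp[−(E₀−E₁)/kT] = (3/3) × exp(−(-7.36 ×10⁻²¹ J)/(2.69 ×10⁻²¹ J)) = (3/3) × exp(2.736) = 15.

15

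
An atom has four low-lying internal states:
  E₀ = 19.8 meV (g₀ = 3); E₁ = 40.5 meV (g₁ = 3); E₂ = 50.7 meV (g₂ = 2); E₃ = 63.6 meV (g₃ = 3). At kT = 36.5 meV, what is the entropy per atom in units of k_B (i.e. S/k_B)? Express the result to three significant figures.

2.30

Eᵢ/kT = 0.54247, 1.1096, 1.3890, 1.7425.
Z = Σ gᵢe^(−Eᵢ/kT) = 3·e^(−0.54247) + 3·e^(−1.1096) + 2·e^(−1.3890) + 3·e^(−1.7425) = 1.7439 + 0.98907 + 0.49865 + 0.52525 = 3.7569.
⟨E⟩ = Σ EᵢPᵢ = 35.474 meV.
S/k_B = ln Z + ⟨E⟩/kT = ln(3.7569) + 35.474/36.5 = 1.3236 + 0.97189 = 2.30.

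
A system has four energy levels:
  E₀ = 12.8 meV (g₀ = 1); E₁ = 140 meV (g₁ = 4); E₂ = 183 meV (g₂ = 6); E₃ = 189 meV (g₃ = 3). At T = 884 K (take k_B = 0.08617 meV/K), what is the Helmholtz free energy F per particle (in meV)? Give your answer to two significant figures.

-63 meV

k_BT = 0.08617 × 884 K = 76.17 meV.
Eᵢ/kT = 0.1680, 1.838, 2.403, 2.481.
Z = Σ gᵢe^(−Eᵢ/kT) = 1·e^(−0.1680) + 4·e^(−1.838) + 6·e^(−2.403) + 3·e^(−2.481) = 0.8454 + 0.6365 + 0.5427 + 0.2510 = 2.276.
F = −kT ln Z = −76.17 × ln(2.276) = −76.17 × 0.8224 = -63 meV.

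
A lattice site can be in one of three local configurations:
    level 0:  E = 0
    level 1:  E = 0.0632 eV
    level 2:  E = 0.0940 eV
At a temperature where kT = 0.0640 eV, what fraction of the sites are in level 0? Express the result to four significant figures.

Eᵢ/kT = 0, 0.987500, 1.46875.
Z = Σ e^(−Eᵢ/kT) = e^(−0) + e^(−0.987500) + e^(−1.46875) = 1.00000 + 0.372507 + 0.230213 = 1.60272.
P₀ = e^(−E₀/kT) / Z = 1.00000/1.60272 = 0.6239.

0.6239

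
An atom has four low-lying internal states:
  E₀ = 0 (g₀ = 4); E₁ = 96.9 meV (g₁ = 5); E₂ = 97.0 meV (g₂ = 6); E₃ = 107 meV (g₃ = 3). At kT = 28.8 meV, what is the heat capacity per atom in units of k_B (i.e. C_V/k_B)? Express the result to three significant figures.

1.07

Eᵢ/kT = 0, 3.3646, 3.3681, 3.7153.
Z = Σ gᵢe^(−Eᵢ/kT) = 4·e^(−0) + 5·e^(−3.3646) + 6·e^(−3.3681) + 3·e^(−3.7153) = 4.0000 + 0.17288 + 0.20673 + 0.073044 = 4.4527.
⟨E⟩ = 10.021 meV, ⟨E²⟩ = 989.22 meV².
C_V/k_B = (⟨E²⟩ − ⟨E⟩²)/(kT)² = (989.22 − 100.42)/829.44 = 1.07.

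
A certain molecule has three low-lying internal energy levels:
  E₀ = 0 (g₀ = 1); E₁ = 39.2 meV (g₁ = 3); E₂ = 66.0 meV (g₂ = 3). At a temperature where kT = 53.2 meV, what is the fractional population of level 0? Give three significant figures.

0.303

Eᵢ/kT = 0, 0.73684, 1.2406.
Z = Σ gᵢe^(−Eᵢ/kT) = 1·e^(−0) + 3·e^(−0.73684) + 3·e^(−1.2406) = 1.0000 + 1.4359 + 0.86763 = 3.3035.
P₀ = g₀ e^(−E₀/kT) / Z = 1.0000/3.3035 = 0.303.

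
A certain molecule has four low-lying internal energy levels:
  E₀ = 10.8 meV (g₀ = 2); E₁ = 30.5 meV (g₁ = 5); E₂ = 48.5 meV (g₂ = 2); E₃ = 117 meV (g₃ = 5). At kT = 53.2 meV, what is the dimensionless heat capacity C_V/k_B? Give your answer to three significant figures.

Eᵢ/kT = 0.20301, 0.57331, 0.91165, 2.1992.
Z = Σ gᵢe^(−Eᵢ/kT) = 2·e^(−0.20301) + 5·e^(−0.57331) + 2·e^(−0.91165) + 5·e^(−2.1992) = 1.6325 + 2.8183 + 0.80372 + 0.55446 = 5.8090.
⟨E⟩ = 35.710 meV, ⟨E²⟩ = 2116.1 meV².
C_V/k_B = (⟨E²⟩ − ⟨E⟩²)/(kT)² = (2116.1 − 1275.2)/2830.2 = 0.297.

0.297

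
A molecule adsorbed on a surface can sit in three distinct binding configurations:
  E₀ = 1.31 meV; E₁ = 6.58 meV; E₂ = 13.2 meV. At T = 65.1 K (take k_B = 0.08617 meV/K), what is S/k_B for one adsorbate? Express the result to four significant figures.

k_BT = 0.08617 × 65.1 K = 5.60967 meV.
Eᵢ/kT = 0.233525, 1.17297, 2.35308.
Z = Σ e^(−Eᵢ/kT) = e^(−0.233525) + e^(−1.17297) + e^(−2.35308) = 0.791738 + 0.309447 + 0.0950759 = 1.19626.
⟨E⟩ = Σ EᵢPᵢ = 3.61823 meV.
S/k_B = ln Z + ⟨E⟩/kT = ln(1.19626) + 3.61823/5.60967 = 0.179200 + 0.644999 = 0.8242.

0.8242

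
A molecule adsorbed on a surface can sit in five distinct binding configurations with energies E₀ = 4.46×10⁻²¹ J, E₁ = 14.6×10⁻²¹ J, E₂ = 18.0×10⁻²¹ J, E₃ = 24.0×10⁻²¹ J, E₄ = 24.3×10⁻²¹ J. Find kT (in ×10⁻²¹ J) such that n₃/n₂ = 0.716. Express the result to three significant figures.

n₃/n₂ = exp[−(E₃−E₂)/kT] = 0.716.
⇒ (E₃−E₂)/kT = ln(1/0.716) = ln(1.3966) = 0.33404.
kT = 6.0 ×10⁻²¹ J / 0.33404 = 18.0 ×10⁻²¹ J.

18.0 ×10⁻²¹ J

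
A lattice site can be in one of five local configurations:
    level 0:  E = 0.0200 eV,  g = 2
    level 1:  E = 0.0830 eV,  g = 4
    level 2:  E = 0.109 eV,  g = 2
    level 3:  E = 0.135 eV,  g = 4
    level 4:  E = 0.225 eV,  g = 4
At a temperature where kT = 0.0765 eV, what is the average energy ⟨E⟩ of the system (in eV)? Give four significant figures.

0.07857 eV

Eᵢ/kT = 0.261438, 1.08497, 1.42484, 1.76471, 2.94118.
Z = Σ gᵢe^(−Eᵢ/kT) = 2·e^(−0.261438) + 4·e^(−1.08497) + 2·e^(−1.42484) + 4·e^(−1.76471) + 4·e^(−2.94118) = 1.53989 + 1.35165 + 0.481094 + 0.684946 + 0.211214 = 4.26879.
⟨E⟩ = Σ Eᵢ gᵢe^(−Eᵢ/kT) / Z = (0.0200·1.53989 + 0.0830·1.35165 + 0.109·0.481094 + 0.135·0.684946 + 0.225·0.211214) / 4.26879 = 0.07857 eV.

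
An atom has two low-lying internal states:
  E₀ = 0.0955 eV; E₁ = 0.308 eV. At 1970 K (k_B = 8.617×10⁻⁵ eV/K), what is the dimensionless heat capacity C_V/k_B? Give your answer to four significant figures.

0.2710

k_BT = 8.617×10⁻⁵ × 1970 K = 0.169755 eV.
Eᵢ/kT = 0.562575, 1.81438.
Z = Σ e^(−Eᵢ/kT) = e^(−0.562575) + e^(−1.81438) = 0.569740 + 0.162939 = 0.732679.
⟨E⟩ = 0.142757 eV, ⟨E²⟩ = 0.0281886 eV².
C_V/k_B = (⟨E²⟩ − ⟨E⟩²)/(kT)² = (0.0281886 − 0.0203796)/0.0288168 = 0.2710.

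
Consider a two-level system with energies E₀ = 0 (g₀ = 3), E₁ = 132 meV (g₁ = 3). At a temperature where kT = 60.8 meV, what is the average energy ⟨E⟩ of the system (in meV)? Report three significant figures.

Eᵢ/kT = 0, 2.1711.
Z = Σ gᵢe^(−Eᵢ/kT) = 3·e^(−0) + 3·e^(−2.1711) = 3.0000 + 0.34216 = 3.3422.
⟨E⟩ = Σ Eᵢ gᵢe^(−Eᵢ/kT) / Z = (0·3.0000 + 132·0.34216) / 3.3422 = 13.5 meV.

13.5 meV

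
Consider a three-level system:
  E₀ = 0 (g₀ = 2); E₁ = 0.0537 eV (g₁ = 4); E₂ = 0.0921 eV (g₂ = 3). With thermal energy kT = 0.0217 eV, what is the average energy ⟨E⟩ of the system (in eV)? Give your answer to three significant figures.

Eᵢ/kT = 0, 2.4747, 4.2442.
Z = Σ gᵢe^(−Eᵢ/kT) = 2·e^(−0) + 4·e^(−2.4747) + 3·e^(−4.2442) = 2.0000 + 0.33675 + 0.043042 = 2.3798.
⟨E⟩ = Σ Eᵢ gᵢe^(−Eᵢ/kT) / Z = (0·2.0000 + 0.0537·0.33675 + 0.0921·0.043042) / 2.3798 = 0.00926 eV.

0.00926 eV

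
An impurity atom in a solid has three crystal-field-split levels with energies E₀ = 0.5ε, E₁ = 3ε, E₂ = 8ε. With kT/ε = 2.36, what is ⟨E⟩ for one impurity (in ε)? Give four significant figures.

1.349 ε

Eᵢ/kT = 0.211864, 1.27119, 3.38983.
Z = Σ e^(−Eᵢ/kT) = e^(−0.211864) + e^(−1.27119) + e^(−3.38983) = 0.809075 + 0.280498 + 0.0337144 = 1.12329.
⟨E⟩ = Σ Eᵢ e^(−Eᵢ/kT) / Z = (0.5·0.809075 + 3·0.280498 + 8·0.0337144) / 1.12329 = 1.349 ε.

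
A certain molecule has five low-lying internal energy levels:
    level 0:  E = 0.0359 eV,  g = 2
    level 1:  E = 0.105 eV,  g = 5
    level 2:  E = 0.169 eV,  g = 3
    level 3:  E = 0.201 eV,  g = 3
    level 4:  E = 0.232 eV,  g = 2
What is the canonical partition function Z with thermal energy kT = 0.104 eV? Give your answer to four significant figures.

Z = 4.478

Eᵢ/kT = 0.345192, 1.00962, 1.62500, 1.93269, 2.23077.
Z = Σ gᵢe^(−Eᵢ/kT) = 2·e^(−0.345192) + 5·e^(−1.00962) + 3·e^(−1.62500) + 3·e^(−1.93269) + 2·e^(−2.23077) = 1.41617 + 1.82179 + 0.590735 + 0.434275 + 0.214891 = 4.47786.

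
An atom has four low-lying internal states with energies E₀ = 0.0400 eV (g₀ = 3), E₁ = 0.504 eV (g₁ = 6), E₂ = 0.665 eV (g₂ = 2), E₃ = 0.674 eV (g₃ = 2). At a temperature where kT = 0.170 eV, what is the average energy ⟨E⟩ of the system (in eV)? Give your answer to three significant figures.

0.110 eV

Eᵢ/kT = 0.23529, 2.9647, 3.9118, 3.9647.
Z = Σ gᵢe^(−Eᵢ/kT) = 3·e^(−0.23529) + 6·e^(−2.9647) + 2·e^(−3.9118) + 2·e^(−3.9647) = 2.3710 + 0.30946 + 0.040009 + 0.037947 = 2.7584.
⟨E⟩ = Σ Eᵢ gᵢe^(−Eᵢ/kT) / Z = (0.0400·2.3710 + 0.504·0.30946 + 0.665·0.040009 + 0.674·0.037947) / 2.7584 = 0.110 eV.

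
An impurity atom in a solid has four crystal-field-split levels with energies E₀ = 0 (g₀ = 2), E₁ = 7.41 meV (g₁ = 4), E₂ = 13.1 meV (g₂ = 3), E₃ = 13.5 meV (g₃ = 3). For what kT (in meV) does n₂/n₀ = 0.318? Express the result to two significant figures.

8.4 meV

n₂/n₀ = (g₂/g₀) exp[−(E₂−E₀)/kT] = 0.318.
⇒ (E₂−E₀)/kT = ln((3/2)/0.318) = ln(4.717) = 1.551.
kT = 13.1 meV / 1.551 = 8.4 meV.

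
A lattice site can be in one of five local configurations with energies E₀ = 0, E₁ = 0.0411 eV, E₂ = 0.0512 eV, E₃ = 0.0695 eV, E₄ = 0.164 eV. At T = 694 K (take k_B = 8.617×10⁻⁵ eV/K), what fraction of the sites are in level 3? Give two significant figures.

0.14

k_BT = 8.617×10⁻⁵ × 694 K = 0.05980 eV.
Eᵢ/kT = 0, 0.6873, 0.8562, 1.162, 2.742.
Z = Σ e^(−Eᵢ/kT) = e^(−0) + e^(−0.6873) + e^(−0.8562) + e^(−1.162) + e^(−2.742) = 1.000 + 0.5029 + 0.4248 + 0.3129 + 0.06444 = 2.305.
P₃ = e^(−E₃/kT) / Z = 0.3129/2.305 = 0.14.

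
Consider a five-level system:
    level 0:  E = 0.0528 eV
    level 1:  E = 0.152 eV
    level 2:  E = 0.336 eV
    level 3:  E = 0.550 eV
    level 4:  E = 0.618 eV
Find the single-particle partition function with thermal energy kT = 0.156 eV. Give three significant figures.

Eᵢ/kT = 0.33846, 0.97436, 2.1538, 3.5256, 3.9615.
Z = Σ e^(−Eᵢ/kT) = e^(−0.33846) + e^(−0.97436) + e^(−2.1538) + e^(−3.5256) + e^(−3.9615) = 0.71287 + 0.37743 + 0.11604 + 0.029434 + 0.019035 = 1.2548.

Z = 1.25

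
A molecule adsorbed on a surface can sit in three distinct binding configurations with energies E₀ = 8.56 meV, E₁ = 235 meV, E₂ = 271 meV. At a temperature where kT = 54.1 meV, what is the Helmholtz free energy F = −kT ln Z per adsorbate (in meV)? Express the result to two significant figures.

7.3 meV

Eᵢ/kT = 0.1582, 4.344, 5.009.
Z = Σ e^(−Eᵢ/kT) = e^(−0.1582) + e^(−4.344) + e^(−5.009) = 0.8537 + 0.01298 + 0.006678 = 0.8734.
F = −kT ln Z = −54.1 × ln(0.8734) = −54.1 × -0.1354 = 7.3 meV.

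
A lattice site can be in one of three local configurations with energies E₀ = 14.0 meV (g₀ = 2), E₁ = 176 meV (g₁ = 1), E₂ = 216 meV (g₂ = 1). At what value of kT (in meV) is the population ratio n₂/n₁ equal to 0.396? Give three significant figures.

n₂/n₁ = (g₂/g₁) exp[−(E₂−E₁)/kT] = 0.396.
⇒ (E₂−E₁)/kT = ln((1/1)/0.396) = ln(2.5253) = 0.92636.
kT = 40 meV / 0.92636 = 43.2 meV.

43.2 meV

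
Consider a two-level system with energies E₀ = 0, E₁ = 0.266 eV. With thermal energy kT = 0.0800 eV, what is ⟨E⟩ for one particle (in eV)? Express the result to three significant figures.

Eᵢ/kT = 0, 3.3250.
Z = Σ e^(−Eᵢ/kT) = e^(−0) + e^(−3.3250) = 1.0000 + 0.035973 = 1.0360.
⟨E⟩ = Σ Eᵢ e^(−Eᵢ/kT) / Z = (0·1.0000 + 0.266·0.035973) / 1.0360 = 0.00924 eV.

0.00924 eV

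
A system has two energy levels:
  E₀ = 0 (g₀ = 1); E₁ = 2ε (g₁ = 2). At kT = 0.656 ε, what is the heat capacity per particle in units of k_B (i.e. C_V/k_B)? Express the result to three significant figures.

Eᵢ/kT = 0, 3.0488.
Z = Σ gᵢe^(−Eᵢ/kT) = 1·e^(−0) + 2·e^(−3.0488) = 1.0000 + 0.094832 = 1.0948.
⟨E⟩ = 0.17324 ε, ⟨E²⟩ = 0.34648 ε².
C_V/k_B = (⟨E²⟩ − ⟨E⟩²)/(kT)² = (0.34648 − 0.030012)/0.43034 = 0.735.

0.735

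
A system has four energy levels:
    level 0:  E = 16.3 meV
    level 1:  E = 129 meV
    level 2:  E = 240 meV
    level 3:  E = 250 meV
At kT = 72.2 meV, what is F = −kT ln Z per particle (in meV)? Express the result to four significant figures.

-2.328 meV

Eᵢ/kT = 0.225762, 1.78670, 3.32410, 3.46260.
Z = Σ e^(−Eᵢ/kT) = e^(−0.225762) + e^(−1.78670) + e^(−3.32410) + e^(−3.46260) = 0.797908 + 0.167512 + 0.0360049 + 0.0313482 = 1.03277.
F = −kT ln Z = −72.2 × ln(1.03277) = −72.2 × 0.0322445 = -2.328 meV.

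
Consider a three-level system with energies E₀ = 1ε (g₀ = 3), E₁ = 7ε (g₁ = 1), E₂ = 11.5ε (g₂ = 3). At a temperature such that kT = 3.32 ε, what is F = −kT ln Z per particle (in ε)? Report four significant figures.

-2.955 ε

Eᵢ/kT = 0.301205, 2.10843, 3.46386.
Z = Σ gᵢe^(−Eᵢ/kT) = 3·e^(−0.301205) + 1·e^(−2.10843) + 3·e^(−3.46386) = 2.21978 + 0.121428 + 0.0939260 = 2.43513.
F = −kT ln Z = −3.32 × ln(2.43513) = −3.32 × 0.890000 = -2.955 ε.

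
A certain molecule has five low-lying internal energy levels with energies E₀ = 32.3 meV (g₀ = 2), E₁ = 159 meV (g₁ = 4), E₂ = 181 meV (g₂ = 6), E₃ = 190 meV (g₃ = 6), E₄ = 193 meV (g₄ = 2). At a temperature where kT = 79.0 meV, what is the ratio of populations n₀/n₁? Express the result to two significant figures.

2.5

n₀/n₁ = (g₀/g₁) exp[−(E₀−E₁)/kT] = (2/4) × exp(−(-126.7 meV)/(79.0 meV)) = (2/4) × exp(1.604) = 2.5.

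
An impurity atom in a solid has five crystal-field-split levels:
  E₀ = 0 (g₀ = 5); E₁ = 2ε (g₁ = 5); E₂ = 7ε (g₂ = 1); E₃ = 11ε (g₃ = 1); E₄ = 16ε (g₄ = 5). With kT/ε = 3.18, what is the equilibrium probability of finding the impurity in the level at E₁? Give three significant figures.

Eᵢ/kT = 0, 0.62893, 2.2013, 3.4591, 5.0314.
Z = Σ gᵢe^(−Eᵢ/kT) = 5·e^(−0) + 5·e^(−0.62893) + 1·e^(−2.2013) + 1·e^(−3.4591) + 5·e^(−5.0314) = 5.0000 + 2.6658 + 0.11066 + 0.031458 + 0.032648 = 7.8406.
P₁ = g₁ e^(−E₁/kT) / Z = 2.6658/7.8406 = 0.340.

0.340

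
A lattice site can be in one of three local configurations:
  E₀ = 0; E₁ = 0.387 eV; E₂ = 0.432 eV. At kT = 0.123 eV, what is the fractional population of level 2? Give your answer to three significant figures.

0.0278

Eᵢ/kT = 0, 3.1463, 3.5122.
Z = Σ e^(−Eᵢ/kT) = e^(−0) + e^(−3.1463) + e^(−3.5122) = 1.0000 + 0.043011 + 0.029831 = 1.0728.
P₂ = e^(−E₂/kT) / Z = 0.029831/1.0728 = 0.0278.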